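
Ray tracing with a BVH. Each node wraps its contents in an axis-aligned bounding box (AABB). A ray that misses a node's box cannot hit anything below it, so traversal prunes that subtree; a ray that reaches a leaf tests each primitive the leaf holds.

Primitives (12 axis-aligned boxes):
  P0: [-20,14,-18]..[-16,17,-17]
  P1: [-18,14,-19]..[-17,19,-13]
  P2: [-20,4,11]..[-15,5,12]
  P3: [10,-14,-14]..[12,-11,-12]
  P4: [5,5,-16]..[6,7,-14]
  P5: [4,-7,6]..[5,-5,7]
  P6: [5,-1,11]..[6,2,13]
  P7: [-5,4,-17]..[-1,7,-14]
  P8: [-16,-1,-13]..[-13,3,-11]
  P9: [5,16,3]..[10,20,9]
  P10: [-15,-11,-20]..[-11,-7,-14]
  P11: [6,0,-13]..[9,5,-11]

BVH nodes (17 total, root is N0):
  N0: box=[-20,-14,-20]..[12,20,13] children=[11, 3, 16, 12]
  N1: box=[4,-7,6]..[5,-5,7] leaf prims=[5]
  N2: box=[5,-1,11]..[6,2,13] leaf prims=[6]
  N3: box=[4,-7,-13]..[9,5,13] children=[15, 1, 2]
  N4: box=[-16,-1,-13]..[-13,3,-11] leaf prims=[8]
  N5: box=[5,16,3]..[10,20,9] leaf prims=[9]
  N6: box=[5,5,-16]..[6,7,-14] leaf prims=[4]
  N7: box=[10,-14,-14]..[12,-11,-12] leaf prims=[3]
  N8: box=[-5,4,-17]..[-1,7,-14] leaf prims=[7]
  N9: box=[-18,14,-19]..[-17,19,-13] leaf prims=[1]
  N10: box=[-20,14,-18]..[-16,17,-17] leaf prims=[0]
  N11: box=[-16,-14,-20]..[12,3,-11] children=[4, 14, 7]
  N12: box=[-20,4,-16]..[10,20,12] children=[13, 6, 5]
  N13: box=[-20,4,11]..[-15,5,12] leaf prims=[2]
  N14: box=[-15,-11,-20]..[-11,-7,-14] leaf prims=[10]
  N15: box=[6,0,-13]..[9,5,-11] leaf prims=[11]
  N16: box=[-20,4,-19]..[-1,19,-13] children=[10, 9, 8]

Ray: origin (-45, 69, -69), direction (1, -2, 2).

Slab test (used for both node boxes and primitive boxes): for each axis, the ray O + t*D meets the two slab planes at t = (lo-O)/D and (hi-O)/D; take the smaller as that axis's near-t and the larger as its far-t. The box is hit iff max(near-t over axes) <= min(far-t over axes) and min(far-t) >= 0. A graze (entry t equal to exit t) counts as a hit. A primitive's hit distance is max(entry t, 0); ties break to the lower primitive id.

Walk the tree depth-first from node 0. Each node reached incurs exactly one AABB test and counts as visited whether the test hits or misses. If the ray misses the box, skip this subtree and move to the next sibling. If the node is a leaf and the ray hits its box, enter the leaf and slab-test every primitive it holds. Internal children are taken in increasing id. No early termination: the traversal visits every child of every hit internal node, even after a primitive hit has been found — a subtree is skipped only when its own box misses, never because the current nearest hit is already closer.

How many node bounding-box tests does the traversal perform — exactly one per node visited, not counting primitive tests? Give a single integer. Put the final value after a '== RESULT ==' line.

Traverse from the root:
N0 x:[25,57] y:[49/2,83/2] z:[49/2,41] -> hit [25,41], descend [3, 11, 12, 16]
  N3 x:[49,54] y:[32,38] z:[28,41] -> miss, prune
  N11 x:[29,57] y:[33,83/2] z:[49/2,29] -> miss, prune
  N12 x:[25,55] y:[49/2,65/2] z:[53/2,81/2] -> hit [53/2,65/2], descend [5, 6, 13]
    N5 x:[50,55] y:[49/2,53/2] z:[36,39] -> miss, prune
    N6 x:[50,51] y:[31,32] z:[53/2,55/2] -> miss, prune
    N13 x:[25,30] y:[32,65/2] z:[40,81/2] -> miss, prune
  N16 x:[25,44] y:[25,65/2] z:[25,28] -> hit [25,28], descend [8, 9, 10]
    N8 x:[40,44] y:[31,65/2] z:[26,55/2] -> miss, prune
    N9 x:[27,28] y:[25,55/2] z:[25,28] -> hit [27,55/2] leaf, test {P1@t=27}
    N10 x:[25,29] y:[26,55/2] z:[51/2,26] -> hit [26,26] leaf, test {P0@t=26}

order=[0, 3, 11, 12, 5, 6, 13, 16, 8, 9, 10]  |boxes|=11  |leaves|=2  hit=P0

== RESULT ==
11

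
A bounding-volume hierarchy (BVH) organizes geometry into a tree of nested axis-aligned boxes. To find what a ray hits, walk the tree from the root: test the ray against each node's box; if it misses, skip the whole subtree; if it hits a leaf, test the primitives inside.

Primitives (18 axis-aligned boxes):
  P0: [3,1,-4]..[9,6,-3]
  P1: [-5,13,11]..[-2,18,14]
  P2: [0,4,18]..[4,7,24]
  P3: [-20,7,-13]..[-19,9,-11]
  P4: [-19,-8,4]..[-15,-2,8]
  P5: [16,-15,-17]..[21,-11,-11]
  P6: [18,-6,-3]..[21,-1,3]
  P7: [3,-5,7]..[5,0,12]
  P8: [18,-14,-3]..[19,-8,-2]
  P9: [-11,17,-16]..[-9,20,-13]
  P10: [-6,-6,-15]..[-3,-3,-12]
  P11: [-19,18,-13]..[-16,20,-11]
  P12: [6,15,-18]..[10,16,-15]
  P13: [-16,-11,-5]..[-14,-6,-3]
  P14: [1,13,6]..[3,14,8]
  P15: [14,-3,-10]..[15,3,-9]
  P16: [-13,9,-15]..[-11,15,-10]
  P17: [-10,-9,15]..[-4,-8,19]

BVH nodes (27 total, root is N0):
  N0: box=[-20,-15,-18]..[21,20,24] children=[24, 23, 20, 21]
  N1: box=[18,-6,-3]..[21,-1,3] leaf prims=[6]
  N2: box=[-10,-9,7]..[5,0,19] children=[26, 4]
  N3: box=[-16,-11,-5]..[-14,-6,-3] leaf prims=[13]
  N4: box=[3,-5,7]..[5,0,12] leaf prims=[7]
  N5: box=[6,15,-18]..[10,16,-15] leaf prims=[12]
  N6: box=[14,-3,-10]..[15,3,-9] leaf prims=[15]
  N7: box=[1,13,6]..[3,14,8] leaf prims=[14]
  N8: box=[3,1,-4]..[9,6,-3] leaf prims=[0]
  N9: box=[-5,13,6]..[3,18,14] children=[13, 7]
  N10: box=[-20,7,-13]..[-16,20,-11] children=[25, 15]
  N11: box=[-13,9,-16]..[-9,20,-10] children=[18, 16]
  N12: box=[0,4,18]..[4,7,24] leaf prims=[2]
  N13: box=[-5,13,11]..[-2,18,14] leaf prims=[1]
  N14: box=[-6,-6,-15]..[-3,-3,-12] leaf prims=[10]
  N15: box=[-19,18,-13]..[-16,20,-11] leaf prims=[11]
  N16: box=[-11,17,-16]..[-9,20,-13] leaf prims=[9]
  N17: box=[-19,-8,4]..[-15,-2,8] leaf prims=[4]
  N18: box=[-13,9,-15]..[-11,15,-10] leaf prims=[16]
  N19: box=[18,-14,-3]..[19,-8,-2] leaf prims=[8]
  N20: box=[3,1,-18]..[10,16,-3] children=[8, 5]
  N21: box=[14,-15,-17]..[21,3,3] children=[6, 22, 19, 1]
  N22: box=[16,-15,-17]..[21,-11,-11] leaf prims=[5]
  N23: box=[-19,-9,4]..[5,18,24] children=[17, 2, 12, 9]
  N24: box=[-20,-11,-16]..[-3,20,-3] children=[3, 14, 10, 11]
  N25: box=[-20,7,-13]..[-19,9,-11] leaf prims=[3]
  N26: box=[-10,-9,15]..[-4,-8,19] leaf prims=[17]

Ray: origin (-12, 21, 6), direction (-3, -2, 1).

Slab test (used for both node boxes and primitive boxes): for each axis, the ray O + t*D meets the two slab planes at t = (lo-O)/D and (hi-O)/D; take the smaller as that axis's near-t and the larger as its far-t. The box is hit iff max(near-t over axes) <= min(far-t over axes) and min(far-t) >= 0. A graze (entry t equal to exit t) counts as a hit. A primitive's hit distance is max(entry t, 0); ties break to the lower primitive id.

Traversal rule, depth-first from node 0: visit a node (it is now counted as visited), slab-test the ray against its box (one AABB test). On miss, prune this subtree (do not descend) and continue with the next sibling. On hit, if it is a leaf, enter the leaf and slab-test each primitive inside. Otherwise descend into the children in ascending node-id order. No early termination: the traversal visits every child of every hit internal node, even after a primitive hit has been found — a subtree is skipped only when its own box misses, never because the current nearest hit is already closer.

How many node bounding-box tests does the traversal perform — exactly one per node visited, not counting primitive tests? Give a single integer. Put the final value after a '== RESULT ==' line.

Walk:
N0 x:[-11,8/3] y:[1/2,18] z:[-24,18] -> hit [1/2,8/3], descend [20, 21, 23, 24]
  N20 x:[-22/3,-5] y:[5/2,10] z:[-24,-9] -> miss, prune
  N21 x:[-11,-26/3] y:[9,18] z:[-23,-3] -> miss, prune
  N23 x:[-17/3,7/3] y:[3/2,15] z:[-2,18] -> hit [3/2,7/3], descend [2, 9, 12, 17]
    N2 x:[-17/3,-2/3] y:[21/2,15] z:[1,13] -> miss, prune
    N9 x:[-5,-7/3] y:[3/2,4] z:[0,8] -> miss, prune
    N12 x:[-16/3,-4] y:[7,17/2] z:[12,18] -> miss, prune
    N17 x:[1,7/3] y:[23/2,29/2] z:[-2,2] -> miss, prune
  N24 x:[-3,8/3] y:[1/2,16] z:[-22,-9] -> miss, prune

9 AABB tests over nodes [0, 20, 21, 23, 2, 9, 12, 17, 24]; 0 leaves entered; closest miss.

== RESULT ==
9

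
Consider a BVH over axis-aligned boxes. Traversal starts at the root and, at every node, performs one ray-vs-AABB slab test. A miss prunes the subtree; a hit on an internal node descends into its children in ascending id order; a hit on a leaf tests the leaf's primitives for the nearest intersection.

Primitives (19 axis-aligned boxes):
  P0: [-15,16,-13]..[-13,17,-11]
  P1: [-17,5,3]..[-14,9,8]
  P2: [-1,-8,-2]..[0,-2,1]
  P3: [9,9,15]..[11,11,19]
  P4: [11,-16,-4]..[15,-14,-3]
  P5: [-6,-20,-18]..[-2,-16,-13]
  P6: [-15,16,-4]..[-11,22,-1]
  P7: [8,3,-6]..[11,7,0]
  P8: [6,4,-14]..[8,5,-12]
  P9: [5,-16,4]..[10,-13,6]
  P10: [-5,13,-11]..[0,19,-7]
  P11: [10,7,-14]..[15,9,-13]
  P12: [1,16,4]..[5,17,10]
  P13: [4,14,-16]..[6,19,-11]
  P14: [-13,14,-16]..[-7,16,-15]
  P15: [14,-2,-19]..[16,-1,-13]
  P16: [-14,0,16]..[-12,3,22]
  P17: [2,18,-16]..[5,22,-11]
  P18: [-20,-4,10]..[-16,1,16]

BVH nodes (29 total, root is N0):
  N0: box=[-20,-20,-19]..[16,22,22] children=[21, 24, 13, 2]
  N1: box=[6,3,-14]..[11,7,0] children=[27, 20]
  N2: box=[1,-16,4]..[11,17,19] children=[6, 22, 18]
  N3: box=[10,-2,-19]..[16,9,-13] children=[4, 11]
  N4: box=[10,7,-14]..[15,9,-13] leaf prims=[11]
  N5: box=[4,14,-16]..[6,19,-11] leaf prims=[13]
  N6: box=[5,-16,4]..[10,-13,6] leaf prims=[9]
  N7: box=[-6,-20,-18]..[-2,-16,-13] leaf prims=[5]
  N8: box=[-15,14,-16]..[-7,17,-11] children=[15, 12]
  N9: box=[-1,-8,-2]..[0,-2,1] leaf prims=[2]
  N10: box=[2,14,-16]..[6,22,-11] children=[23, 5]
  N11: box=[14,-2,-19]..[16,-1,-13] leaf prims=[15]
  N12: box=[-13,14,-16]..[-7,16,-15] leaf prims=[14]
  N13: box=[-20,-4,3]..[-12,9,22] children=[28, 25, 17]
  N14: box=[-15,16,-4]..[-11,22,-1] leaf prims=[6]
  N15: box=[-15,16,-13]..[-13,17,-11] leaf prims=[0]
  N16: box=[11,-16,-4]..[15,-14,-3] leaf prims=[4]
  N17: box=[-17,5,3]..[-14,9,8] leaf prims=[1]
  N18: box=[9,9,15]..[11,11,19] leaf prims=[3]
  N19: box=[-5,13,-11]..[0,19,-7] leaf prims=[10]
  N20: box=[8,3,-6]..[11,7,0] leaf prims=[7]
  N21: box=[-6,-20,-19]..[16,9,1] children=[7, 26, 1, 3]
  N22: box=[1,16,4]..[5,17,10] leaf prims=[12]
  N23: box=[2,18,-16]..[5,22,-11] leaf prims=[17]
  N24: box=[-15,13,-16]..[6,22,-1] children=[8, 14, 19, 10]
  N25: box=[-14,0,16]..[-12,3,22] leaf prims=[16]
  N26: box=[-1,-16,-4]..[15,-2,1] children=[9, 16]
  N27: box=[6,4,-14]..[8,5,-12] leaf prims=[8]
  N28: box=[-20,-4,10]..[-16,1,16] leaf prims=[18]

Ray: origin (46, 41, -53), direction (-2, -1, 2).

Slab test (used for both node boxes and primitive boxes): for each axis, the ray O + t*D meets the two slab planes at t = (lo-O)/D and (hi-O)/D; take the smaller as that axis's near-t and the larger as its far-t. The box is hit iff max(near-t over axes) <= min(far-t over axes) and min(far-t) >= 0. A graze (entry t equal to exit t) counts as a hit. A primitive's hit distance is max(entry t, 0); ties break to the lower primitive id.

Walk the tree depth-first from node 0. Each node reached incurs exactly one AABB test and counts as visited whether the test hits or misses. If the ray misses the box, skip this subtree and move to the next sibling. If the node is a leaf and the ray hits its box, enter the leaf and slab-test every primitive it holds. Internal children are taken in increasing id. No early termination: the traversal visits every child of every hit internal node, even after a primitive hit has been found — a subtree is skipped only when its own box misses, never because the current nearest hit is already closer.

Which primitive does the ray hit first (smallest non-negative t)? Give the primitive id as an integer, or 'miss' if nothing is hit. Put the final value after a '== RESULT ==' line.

Trace the traversal:
N0 x:[15,33] y:[19,61] z:[17,75/2] -> hit [19,33], descend [2, 13, 21, 24]
  N2 x:[35/2,45/2] y:[24,57] z:[57/2,36] -> miss, prune
  N13 x:[29,33] y:[32,45] z:[28,75/2] -> hit [32,33], descend [17, 25, 28]
    N17 x:[30,63/2] y:[32,36] z:[28,61/2] -> miss, prune
    N25 x:[29,30] y:[38,41] z:[69/2,75/2] -> miss, prune
    N28 x:[31,33] y:[40,45] z:[63/2,69/2] -> miss, prune
  N21 x:[15,26] y:[32,61] z:[17,27] -> miss, prune
  N24 x:[20,61/2] y:[19,28] z:[37/2,26] -> hit [20,26], descend [8, 10, 14, 19]
    N8 x:[53/2,61/2] y:[24,27] z:[37/2,21] -> miss, prune
    N10 x:[20,22] y:[19,27] z:[37/2,21] -> hit [20,21], descend [5, 23]
      N5 x:[20,21] y:[22,27] z:[37/2,21] -> miss, prune
      N23 x:[41/2,22] y:[19,23] z:[37/2,21] -> hit [41/2,21] leaf, test {P17@t=41/2}
    N14 x:[57/2,61/2] y:[19,25] z:[49/2,26] -> miss, prune
    N19 x:[23,51/2] y:[22,28] z:[21,23] -> hit [23,23] leaf, test {P10@t=23}

Visited [0, 2, 13, 17, 25, 28, 21, 24, 8, 10, 5, 23, 14, 19]. Tests: 14 box, 2 leaf. Nearest: P17.

== RESULT ==
17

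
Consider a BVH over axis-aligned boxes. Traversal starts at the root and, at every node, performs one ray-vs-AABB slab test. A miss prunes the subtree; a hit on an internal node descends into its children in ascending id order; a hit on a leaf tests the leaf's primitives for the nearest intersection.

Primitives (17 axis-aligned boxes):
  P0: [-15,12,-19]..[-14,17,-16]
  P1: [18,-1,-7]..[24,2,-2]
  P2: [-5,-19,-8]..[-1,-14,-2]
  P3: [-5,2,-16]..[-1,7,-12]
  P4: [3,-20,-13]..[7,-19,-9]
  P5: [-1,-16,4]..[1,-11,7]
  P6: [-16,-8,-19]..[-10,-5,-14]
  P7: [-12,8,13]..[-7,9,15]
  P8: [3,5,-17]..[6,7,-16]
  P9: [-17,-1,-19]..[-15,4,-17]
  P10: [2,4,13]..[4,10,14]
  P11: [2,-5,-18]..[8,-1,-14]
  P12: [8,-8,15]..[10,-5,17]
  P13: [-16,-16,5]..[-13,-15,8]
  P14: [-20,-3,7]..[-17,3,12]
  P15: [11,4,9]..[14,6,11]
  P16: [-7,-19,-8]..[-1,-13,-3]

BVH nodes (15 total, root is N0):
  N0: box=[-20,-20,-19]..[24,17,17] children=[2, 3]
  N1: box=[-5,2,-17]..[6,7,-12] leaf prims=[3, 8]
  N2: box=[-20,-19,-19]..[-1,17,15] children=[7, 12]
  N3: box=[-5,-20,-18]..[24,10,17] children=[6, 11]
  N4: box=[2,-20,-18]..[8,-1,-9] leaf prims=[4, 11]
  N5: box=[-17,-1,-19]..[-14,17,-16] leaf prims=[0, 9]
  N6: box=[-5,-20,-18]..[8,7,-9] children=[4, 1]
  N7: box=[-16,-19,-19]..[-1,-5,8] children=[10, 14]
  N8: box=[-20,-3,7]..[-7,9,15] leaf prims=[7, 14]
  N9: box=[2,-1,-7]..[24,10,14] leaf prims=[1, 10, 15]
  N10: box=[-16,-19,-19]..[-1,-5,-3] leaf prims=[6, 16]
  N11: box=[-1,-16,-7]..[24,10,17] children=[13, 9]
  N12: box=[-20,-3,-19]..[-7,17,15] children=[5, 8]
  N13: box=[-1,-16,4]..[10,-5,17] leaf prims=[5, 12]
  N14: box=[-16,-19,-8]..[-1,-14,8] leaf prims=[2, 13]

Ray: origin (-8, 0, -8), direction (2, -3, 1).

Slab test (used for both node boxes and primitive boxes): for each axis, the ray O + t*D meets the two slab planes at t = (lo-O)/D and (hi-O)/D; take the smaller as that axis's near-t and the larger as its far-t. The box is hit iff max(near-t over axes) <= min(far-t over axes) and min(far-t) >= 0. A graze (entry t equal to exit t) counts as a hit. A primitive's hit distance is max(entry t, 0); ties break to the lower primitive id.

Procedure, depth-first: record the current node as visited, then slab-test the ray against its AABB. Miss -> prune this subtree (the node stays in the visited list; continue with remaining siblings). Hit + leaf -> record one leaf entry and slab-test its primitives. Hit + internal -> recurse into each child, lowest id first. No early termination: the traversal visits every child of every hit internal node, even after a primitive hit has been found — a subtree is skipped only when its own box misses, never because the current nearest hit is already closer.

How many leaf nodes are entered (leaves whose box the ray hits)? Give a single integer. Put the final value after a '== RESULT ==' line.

Trace the traversal:
N0 x:[-6,16] y:[-17/3,20/3] z:[-11,25] -> hit [-17/3,20/3], descend [2, 3]
  N2 x:[-6,7/2] y:[-17/3,19/3] z:[-11,23] -> hit [-17/3,7/2], descend [7, 12]
    N7 x:[-4,7/2] y:[5/3,19/3] z:[-11,16] -> hit [5/3,7/2], descend [10, 14]
      N10 x:[-4,7/2] y:[5/3,19/3] z:[-11,5] -> hit [5/3,7/2] leaf, test {P6(miss), P16(miss)}
      N14 x:[-4,7/2] y:[14/3,19/3] z:[0,16] -> miss, prune
    N12 x:[-6,1/2] y:[-17/3,1] z:[-11,23] -> hit [-17/3,1/2], descend [5, 8]
      N5 x:[-9/2,-3] y:[-17/3,1/3] z:[-11,-8] -> miss, prune
      N8 x:[-6,1/2] y:[-3,1] z:[15,23] -> miss, prune
  N3 x:[3/2,16] y:[-10/3,20/3] z:[-10,25] -> hit [3/2,20/3], descend [6, 11]
    N6 x:[3/2,8] y:[-7/3,20/3] z:[-10,-1] -> miss, prune
    N11 x:[7/2,16] y:[-10/3,16/3] z:[1,25] -> hit [7/2,16/3], descend [9, 13]
      N9 x:[5,16] y:[-10/3,1/3] z:[1,22] -> miss, prune
      N13 x:[7/2,9] y:[5/3,16/3] z:[12,25] -> miss, prune

order=[0, 2, 7, 10, 14, 12, 5, 8, 3, 6, 11, 9, 13]  |boxes|=13  |leaves|=1  hit=miss

== RESULT ==
1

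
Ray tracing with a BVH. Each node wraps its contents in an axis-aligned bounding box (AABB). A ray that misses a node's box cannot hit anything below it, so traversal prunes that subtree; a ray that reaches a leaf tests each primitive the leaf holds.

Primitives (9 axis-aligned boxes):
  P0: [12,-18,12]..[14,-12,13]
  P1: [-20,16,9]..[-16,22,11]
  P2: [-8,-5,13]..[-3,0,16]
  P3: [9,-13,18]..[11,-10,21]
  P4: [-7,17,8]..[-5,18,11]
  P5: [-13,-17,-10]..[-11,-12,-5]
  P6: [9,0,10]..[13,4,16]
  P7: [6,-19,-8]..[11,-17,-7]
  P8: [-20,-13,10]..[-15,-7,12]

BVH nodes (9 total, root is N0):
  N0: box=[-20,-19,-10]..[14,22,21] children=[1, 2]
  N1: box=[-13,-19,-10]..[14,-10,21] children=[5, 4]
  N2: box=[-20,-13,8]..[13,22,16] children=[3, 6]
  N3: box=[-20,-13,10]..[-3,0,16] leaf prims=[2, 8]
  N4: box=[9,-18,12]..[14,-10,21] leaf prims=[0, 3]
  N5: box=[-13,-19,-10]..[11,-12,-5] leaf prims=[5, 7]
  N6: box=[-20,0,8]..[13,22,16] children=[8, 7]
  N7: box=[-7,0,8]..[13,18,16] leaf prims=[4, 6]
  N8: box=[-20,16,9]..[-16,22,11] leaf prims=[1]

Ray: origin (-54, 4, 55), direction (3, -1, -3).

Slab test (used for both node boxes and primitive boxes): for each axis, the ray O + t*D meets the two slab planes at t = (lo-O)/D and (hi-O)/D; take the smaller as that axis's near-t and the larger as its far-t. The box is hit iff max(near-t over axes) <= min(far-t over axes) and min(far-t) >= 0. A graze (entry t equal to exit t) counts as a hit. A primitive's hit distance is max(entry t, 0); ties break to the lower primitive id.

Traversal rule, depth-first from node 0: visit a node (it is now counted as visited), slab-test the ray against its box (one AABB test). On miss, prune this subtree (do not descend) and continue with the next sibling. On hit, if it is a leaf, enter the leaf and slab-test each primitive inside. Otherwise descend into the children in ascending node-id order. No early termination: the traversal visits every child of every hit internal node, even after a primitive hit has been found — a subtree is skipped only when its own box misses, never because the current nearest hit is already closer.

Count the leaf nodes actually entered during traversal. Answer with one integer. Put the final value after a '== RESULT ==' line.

Traverse from the root:
N0 x:[34/3,68/3] y:[-18,23] z:[34/3,65/3] -> hit [34/3,65/3], descend [1, 2]
  N1 x:[41/3,68/3] y:[14,23] z:[34/3,65/3] -> hit [14,65/3], descend [4, 5]
    N4 x:[21,68/3] y:[14,22] z:[34/3,43/3] -> miss, prune
    N5 x:[41/3,65/3] y:[16,23] z:[20,65/3] -> hit [20,65/3] leaf, test {P5(miss), P7@t=21}
  N2 x:[34/3,67/3] y:[-18,17] z:[13,47/3] -> hit [13,47/3], descend [3, 6]
    N3 x:[34/3,17] y:[4,17] z:[13,15] -> hit [13,15] leaf, test {P2(miss), P8(miss)}
    N6 x:[34/3,67/3] y:[-18,4] z:[13,47/3] -> miss, prune

order=[0, 1, 4, 5, 2, 3, 6]  |boxes|=7  |leaves|=2  hit=P7

== RESULT ==
2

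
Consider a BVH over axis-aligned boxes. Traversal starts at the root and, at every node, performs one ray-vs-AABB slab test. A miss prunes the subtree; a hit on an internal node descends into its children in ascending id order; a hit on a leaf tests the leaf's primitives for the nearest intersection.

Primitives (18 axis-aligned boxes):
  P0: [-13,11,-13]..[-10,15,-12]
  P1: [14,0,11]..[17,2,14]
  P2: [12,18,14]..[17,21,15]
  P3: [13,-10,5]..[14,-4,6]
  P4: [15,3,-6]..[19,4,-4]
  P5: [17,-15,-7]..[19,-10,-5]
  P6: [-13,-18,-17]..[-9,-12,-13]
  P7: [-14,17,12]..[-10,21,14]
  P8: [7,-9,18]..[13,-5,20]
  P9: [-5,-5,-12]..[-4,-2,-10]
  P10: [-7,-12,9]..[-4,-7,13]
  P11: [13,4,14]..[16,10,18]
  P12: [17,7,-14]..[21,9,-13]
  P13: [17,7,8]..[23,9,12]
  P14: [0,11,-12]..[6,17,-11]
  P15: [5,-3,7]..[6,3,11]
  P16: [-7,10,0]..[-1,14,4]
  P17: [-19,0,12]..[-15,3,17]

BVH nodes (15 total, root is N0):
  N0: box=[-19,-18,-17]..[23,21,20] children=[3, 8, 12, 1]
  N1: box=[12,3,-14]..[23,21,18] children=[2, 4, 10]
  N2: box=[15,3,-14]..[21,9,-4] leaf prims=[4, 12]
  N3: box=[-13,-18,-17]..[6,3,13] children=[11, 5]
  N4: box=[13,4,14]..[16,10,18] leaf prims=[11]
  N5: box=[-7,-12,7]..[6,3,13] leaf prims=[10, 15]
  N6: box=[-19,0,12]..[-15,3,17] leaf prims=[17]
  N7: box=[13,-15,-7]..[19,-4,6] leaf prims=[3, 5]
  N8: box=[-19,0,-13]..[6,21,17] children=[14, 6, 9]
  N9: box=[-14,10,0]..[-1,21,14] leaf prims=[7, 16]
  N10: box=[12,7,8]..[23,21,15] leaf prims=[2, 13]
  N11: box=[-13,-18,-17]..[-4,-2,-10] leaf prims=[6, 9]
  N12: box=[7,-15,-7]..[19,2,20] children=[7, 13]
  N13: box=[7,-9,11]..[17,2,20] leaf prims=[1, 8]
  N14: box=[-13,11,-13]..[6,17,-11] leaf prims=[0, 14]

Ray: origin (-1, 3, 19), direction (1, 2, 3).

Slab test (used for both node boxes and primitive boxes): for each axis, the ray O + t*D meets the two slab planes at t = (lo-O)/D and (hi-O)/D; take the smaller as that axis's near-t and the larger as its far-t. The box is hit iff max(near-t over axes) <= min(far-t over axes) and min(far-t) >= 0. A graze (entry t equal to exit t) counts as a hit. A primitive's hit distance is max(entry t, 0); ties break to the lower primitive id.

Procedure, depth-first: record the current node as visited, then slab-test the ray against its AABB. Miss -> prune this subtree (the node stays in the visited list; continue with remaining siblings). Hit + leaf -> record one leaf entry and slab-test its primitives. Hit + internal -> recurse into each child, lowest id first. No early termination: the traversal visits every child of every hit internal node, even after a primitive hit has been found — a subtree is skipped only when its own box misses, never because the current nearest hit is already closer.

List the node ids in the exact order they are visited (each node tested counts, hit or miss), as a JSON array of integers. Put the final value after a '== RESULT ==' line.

Traverse from the root:
N0 x:[-18,24] y:[-21/2,9] z:[-12,1/3] -> hit [-21/2,1/3], descend [1, 3, 8, 12]
  N1 x:[13,24] y:[0,9] z:[-11,-1/3] -> miss, prune
  N3 x:[-12,7] y:[-21/2,0] z:[-12,-2] -> miss, prune
  N8 x:[-18,7] y:[-3/2,9] z:[-32/3,-2/3] -> miss, prune
  N12 x:[8,20] y:[-9,-1/2] z:[-26/3,1/3] -> miss, prune

Visited [0, 1, 3, 8, 12]. Tests: 5 box, 0 leaf. Nearest: miss.

== RESULT ==
[0, 1, 3, 8, 12]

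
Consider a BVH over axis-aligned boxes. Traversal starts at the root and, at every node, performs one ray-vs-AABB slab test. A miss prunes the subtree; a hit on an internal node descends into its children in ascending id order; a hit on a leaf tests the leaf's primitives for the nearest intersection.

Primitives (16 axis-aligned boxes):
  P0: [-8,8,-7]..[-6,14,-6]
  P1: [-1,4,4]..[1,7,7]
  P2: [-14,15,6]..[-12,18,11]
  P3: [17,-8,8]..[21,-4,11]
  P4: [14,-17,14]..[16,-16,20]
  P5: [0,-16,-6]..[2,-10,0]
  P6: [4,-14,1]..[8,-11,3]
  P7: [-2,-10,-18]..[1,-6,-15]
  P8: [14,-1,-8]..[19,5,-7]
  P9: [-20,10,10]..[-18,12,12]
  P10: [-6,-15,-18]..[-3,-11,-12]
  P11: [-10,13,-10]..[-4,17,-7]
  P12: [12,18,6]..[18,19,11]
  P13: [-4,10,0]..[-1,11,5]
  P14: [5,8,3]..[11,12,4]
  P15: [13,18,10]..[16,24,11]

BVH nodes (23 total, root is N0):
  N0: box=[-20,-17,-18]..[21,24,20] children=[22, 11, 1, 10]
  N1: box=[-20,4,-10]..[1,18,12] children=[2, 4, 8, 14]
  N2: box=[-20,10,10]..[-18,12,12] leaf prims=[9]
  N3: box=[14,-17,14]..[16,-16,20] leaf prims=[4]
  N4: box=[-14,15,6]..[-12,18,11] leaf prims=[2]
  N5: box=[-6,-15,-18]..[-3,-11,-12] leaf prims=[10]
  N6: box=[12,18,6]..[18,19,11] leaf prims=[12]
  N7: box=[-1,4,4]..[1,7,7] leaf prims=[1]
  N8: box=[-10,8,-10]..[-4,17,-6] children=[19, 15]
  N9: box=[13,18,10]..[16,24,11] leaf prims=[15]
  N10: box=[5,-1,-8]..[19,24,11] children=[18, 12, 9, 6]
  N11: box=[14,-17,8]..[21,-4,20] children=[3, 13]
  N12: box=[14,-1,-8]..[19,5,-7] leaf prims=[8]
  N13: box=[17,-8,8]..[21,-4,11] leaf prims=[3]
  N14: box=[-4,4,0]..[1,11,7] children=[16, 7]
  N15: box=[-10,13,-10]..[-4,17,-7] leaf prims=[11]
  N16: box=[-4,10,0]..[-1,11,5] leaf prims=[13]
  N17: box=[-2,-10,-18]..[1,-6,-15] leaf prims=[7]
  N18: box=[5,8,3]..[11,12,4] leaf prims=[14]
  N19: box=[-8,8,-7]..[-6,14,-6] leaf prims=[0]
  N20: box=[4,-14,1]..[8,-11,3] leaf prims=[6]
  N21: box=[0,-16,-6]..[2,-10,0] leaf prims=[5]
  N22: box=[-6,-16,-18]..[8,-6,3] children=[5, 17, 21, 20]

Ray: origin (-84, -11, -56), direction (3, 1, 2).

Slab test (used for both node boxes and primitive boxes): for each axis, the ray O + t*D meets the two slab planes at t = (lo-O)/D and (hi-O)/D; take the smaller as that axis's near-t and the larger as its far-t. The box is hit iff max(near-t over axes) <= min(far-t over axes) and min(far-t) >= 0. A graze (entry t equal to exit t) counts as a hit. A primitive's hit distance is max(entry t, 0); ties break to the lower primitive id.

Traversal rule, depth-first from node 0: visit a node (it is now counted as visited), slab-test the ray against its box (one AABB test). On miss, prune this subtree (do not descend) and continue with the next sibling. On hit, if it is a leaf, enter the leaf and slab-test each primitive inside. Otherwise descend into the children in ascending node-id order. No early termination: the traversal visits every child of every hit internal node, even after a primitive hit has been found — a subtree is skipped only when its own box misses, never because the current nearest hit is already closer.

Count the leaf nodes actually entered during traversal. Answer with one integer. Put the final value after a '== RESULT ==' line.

Traverse from the root:
N0 x:[64/3,35] y:[-6,35] z:[19,38] -> hit [64/3,35], descend [1, 10, 11, 22]
  N1 x:[64/3,85/3] y:[15,29] z:[23,34] -> hit [23,85/3], descend [2, 4, 8, 14]
    N2 x:[64/3,22] y:[21,23] z:[33,34] -> miss, prune
    N4 x:[70/3,24] y:[26,29] z:[31,67/2] -> miss, prune
    N8 x:[74/3,80/3] y:[19,28] z:[23,25] -> hit [74/3,25], descend [15, 19]
      N15 x:[74/3,80/3] y:[24,28] z:[23,49/2] -> miss, prune
      N19 x:[76/3,26] y:[19,25] z:[49/2,25] -> miss, prune
    N14 x:[80/3,85/3] y:[15,22] z:[28,63/2] -> miss, prune
  N10 x:[89/3,103/3] y:[10,35] z:[24,67/2] -> hit [89/3,67/2], descend [6, 9, 12, 18]
    N6 x:[32,34] y:[29,30] z:[31,67/2] -> miss, prune
    N9 x:[97/3,100/3] y:[29,35] z:[33,67/2] -> hit [33,100/3] leaf, test {P15@t=33}
    N12 x:[98/3,103/3] y:[10,16] z:[24,49/2] -> miss, prune
    N18 x:[89/3,95/3] y:[19,23] z:[59/2,30] -> miss, prune
  N11 x:[98/3,35] y:[-6,7] z:[32,38] -> miss, prune
  N22 x:[26,92/3] y:[-5,5] z:[19,59/2] -> miss, prune

15 AABB tests over nodes [0, 1, 2, 4, 8, 15, 19, 14, 10, 6, 9, 12, 18, 11, 22]; 1 leaf entered; closest P15.

== RESULT ==
1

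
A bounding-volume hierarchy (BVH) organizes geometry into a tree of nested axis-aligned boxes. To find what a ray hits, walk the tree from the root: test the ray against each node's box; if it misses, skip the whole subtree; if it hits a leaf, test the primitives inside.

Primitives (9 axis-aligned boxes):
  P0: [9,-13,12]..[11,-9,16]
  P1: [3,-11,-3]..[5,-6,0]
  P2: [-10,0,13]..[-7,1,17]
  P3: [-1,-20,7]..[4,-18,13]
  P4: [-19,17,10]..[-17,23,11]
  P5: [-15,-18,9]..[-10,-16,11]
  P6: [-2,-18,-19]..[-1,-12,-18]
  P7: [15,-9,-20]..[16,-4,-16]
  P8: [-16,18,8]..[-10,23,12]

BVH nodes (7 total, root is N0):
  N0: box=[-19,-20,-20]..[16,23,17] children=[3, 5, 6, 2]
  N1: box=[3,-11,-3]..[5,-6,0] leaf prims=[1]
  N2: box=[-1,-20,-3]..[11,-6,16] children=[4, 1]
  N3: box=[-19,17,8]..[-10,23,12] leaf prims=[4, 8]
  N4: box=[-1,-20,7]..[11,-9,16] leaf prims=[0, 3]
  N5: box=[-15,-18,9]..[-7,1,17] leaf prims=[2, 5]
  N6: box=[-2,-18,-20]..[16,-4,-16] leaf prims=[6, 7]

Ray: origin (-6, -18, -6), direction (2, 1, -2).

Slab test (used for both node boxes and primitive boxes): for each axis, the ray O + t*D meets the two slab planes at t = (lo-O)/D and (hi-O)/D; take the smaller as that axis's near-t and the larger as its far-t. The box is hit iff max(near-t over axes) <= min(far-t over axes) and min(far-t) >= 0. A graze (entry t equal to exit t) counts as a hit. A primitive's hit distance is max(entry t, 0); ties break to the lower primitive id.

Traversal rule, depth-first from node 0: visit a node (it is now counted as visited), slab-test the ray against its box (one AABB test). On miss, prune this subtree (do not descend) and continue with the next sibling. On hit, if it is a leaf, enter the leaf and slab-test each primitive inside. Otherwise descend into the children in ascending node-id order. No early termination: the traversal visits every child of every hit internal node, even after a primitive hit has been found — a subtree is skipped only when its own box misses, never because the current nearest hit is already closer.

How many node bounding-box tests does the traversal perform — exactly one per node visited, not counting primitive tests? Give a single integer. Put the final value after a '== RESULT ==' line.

Trace the traversal:
N0 x:[-13/2,11] y:[-2,41] z:[-23/2,7] -> hit [-2,7], descend [2, 3, 5, 6]
  N2 x:[5/2,17/2] y:[-2,12] z:[-11,-3/2] -> miss, prune
  N3 x:[-13/2,-2] y:[35,41] z:[-9,-7] -> miss, prune
  N5 x:[-9/2,-1/2] y:[0,19] z:[-23/2,-15/2] -> miss, prune
  N6 x:[2,11] y:[0,14] z:[5,7] -> hit [5,7] leaf, test {P6(miss), P7(miss)}

Visited [0, 2, 3, 5, 6]. Tests: 5 box, 1 leaf. Nearest: miss.

== RESULT ==
5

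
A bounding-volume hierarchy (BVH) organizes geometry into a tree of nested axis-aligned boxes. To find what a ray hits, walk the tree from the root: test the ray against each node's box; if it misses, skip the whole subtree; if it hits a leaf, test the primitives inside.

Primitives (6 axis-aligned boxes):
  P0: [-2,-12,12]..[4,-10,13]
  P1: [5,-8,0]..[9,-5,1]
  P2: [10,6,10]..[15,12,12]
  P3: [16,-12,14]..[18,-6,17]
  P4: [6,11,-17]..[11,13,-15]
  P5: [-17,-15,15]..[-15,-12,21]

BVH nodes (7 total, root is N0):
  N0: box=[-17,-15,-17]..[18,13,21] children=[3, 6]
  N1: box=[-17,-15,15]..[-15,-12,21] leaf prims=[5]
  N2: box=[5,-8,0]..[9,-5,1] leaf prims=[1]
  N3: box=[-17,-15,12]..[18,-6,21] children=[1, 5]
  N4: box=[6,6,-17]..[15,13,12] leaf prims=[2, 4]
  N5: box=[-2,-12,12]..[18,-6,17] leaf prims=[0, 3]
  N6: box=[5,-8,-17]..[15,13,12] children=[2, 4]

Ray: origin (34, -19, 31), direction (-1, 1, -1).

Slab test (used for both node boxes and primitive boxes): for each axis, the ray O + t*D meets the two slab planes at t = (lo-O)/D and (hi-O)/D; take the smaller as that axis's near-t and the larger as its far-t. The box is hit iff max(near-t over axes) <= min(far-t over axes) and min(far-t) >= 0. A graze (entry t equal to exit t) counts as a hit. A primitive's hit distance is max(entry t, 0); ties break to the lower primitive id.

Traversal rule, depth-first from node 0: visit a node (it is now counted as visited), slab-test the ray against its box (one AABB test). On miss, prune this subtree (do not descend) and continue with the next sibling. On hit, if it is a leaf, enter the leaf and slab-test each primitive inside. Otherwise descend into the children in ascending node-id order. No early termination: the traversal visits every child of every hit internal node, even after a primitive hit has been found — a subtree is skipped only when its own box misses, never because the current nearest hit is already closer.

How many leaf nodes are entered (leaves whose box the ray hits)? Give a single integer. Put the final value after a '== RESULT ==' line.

Traverse from the root:
N0 x:[16,51] y:[4,32] z:[10,48] -> hit [16,32], descend [3, 6]
  N3 x:[16,51] y:[4,13] z:[10,19] -> miss, prune
  N6 x:[19,29] y:[11,32] z:[19,48] -> hit [19,29], descend [2, 4]
    N2 x:[25,29] y:[11,14] z:[30,31] -> miss, prune
    N4 x:[19,28] y:[25,32] z:[19,48] -> hit [25,28] leaf, test {P2(miss), P4(miss)}

order=[0, 3, 6, 2, 4]  |boxes|=5  |leaves|=1  hit=miss

== RESULT ==
1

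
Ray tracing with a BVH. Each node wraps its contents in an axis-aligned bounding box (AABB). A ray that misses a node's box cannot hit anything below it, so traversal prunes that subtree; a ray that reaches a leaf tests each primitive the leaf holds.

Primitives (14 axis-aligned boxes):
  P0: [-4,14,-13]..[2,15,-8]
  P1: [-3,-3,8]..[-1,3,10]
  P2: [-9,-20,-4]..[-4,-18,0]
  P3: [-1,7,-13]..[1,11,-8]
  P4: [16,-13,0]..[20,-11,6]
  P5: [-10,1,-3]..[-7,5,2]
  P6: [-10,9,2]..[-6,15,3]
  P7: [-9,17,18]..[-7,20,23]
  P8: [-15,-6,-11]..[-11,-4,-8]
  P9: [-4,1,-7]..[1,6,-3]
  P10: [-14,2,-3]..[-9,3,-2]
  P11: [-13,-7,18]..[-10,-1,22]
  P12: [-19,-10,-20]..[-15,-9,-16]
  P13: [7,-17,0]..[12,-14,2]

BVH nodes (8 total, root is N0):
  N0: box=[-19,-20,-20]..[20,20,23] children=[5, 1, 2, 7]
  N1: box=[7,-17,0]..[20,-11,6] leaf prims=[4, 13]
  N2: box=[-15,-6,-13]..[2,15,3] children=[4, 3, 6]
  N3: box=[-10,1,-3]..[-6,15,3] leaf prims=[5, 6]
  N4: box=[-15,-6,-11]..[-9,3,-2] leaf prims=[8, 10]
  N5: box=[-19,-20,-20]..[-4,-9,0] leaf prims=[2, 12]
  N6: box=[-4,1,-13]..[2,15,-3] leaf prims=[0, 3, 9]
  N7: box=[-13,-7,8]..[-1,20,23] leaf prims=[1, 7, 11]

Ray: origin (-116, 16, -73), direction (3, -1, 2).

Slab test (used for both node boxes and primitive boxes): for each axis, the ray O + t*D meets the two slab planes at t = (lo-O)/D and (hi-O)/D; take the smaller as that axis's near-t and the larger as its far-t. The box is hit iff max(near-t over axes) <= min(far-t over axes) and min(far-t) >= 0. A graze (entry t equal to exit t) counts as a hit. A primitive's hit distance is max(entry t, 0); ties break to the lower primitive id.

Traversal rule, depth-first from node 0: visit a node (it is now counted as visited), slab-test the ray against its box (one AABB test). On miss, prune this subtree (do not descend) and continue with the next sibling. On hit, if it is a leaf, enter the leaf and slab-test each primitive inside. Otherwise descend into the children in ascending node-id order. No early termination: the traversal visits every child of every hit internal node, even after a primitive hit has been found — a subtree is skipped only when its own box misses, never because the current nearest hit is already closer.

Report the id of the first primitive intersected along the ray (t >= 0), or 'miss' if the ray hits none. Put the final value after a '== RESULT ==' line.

Walk:
N0 x:[97/3,136/3] y:[-4,36] z:[53/2,48] -> hit [97/3,36], descend [1, 2, 5, 7]
  N1 x:[41,136/3] y:[27,33] z:[73/2,79/2] -> miss, prune
  N2 x:[101/3,118/3] y:[1,22] z:[30,38] -> miss, prune
  N5 x:[97/3,112/3] y:[25,36] z:[53/2,73/2] -> hit [97/3,36] leaf, test {P2@t=107/3, P12(miss)}
  N7 x:[103/3,115/3] y:[-4,23] z:[81/2,48] -> miss, prune

Summary -> nodes [0, 1, 2, 5, 7]; box-tests=5; leaf-entries=1; first=P2

== RESULT ==
2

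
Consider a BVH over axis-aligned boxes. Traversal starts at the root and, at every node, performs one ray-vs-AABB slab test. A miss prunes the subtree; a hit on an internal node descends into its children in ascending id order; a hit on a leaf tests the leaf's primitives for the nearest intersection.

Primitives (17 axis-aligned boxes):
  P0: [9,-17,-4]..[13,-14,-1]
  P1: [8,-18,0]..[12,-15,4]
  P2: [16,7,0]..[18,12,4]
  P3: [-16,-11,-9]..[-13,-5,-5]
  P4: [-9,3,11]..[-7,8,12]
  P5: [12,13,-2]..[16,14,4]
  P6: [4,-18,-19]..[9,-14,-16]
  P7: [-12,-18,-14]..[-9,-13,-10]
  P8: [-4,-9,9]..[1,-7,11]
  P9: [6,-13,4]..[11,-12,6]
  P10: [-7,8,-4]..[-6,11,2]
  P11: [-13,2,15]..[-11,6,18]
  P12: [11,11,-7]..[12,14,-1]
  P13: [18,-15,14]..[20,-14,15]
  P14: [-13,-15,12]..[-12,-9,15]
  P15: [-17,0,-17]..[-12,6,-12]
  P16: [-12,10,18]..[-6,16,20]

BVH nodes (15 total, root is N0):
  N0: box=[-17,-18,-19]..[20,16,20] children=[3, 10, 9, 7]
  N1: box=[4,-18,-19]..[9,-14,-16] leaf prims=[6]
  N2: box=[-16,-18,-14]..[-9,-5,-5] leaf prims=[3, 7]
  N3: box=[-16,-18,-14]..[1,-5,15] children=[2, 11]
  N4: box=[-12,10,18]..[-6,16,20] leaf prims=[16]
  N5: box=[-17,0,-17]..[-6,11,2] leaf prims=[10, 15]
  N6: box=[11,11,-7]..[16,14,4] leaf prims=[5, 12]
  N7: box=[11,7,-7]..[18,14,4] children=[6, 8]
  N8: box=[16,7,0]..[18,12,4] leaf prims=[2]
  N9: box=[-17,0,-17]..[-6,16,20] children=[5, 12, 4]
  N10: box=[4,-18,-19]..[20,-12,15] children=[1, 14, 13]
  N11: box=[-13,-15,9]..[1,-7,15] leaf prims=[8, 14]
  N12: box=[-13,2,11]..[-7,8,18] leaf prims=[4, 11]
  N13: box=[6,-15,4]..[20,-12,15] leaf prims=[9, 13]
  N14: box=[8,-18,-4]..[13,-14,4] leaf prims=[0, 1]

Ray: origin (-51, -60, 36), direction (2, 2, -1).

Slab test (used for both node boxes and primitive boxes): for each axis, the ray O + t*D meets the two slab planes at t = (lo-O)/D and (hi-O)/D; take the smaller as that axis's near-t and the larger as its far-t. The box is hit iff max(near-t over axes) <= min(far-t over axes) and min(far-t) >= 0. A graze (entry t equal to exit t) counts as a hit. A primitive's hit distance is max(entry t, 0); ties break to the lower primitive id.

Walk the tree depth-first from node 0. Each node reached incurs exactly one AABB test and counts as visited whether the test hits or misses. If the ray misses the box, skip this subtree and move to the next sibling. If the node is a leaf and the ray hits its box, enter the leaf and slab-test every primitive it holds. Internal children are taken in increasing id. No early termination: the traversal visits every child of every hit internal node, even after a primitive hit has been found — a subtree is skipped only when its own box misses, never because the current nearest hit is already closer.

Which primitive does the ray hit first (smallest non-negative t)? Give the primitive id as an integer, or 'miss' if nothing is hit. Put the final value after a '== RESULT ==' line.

Walk:
N0 x:[17,71/2] y:[21,38] z:[16,55] -> hit [21,71/2], descend [3, 7, 9, 10]
  N3 x:[35/2,26] y:[21,55/2] z:[21,50] -> hit [21,26], descend [2, 11]
    N2 x:[35/2,21] y:[21,55/2] z:[41,50] -> miss, prune
    N11 x:[19,26] y:[45/2,53/2] z:[21,27] -> hit [45/2,26] leaf, test {P8@t=51/2, P14(miss)}
  N7 x:[31,69/2] y:[67/2,37] z:[32,43] -> hit [67/2,69/2], descend [6, 8]
    N6 x:[31,67/2] y:[71/2,37] z:[32,43] -> miss, prune
    N8 x:[67/2,69/2] y:[67/2,36] z:[32,36] -> hit [67/2,69/2] leaf, test {P2@t=67/2}
  N9 x:[17,45/2] y:[30,38] z:[16,53] -> miss, prune
  N10 x:[55/2,71/2] y:[21,24] z:[21,55] -> miss, prune

order=[0, 3, 2, 11, 7, 6, 8, 9, 10]  |boxes|=9  |leaves|=2  hit=P8

== RESULT ==
8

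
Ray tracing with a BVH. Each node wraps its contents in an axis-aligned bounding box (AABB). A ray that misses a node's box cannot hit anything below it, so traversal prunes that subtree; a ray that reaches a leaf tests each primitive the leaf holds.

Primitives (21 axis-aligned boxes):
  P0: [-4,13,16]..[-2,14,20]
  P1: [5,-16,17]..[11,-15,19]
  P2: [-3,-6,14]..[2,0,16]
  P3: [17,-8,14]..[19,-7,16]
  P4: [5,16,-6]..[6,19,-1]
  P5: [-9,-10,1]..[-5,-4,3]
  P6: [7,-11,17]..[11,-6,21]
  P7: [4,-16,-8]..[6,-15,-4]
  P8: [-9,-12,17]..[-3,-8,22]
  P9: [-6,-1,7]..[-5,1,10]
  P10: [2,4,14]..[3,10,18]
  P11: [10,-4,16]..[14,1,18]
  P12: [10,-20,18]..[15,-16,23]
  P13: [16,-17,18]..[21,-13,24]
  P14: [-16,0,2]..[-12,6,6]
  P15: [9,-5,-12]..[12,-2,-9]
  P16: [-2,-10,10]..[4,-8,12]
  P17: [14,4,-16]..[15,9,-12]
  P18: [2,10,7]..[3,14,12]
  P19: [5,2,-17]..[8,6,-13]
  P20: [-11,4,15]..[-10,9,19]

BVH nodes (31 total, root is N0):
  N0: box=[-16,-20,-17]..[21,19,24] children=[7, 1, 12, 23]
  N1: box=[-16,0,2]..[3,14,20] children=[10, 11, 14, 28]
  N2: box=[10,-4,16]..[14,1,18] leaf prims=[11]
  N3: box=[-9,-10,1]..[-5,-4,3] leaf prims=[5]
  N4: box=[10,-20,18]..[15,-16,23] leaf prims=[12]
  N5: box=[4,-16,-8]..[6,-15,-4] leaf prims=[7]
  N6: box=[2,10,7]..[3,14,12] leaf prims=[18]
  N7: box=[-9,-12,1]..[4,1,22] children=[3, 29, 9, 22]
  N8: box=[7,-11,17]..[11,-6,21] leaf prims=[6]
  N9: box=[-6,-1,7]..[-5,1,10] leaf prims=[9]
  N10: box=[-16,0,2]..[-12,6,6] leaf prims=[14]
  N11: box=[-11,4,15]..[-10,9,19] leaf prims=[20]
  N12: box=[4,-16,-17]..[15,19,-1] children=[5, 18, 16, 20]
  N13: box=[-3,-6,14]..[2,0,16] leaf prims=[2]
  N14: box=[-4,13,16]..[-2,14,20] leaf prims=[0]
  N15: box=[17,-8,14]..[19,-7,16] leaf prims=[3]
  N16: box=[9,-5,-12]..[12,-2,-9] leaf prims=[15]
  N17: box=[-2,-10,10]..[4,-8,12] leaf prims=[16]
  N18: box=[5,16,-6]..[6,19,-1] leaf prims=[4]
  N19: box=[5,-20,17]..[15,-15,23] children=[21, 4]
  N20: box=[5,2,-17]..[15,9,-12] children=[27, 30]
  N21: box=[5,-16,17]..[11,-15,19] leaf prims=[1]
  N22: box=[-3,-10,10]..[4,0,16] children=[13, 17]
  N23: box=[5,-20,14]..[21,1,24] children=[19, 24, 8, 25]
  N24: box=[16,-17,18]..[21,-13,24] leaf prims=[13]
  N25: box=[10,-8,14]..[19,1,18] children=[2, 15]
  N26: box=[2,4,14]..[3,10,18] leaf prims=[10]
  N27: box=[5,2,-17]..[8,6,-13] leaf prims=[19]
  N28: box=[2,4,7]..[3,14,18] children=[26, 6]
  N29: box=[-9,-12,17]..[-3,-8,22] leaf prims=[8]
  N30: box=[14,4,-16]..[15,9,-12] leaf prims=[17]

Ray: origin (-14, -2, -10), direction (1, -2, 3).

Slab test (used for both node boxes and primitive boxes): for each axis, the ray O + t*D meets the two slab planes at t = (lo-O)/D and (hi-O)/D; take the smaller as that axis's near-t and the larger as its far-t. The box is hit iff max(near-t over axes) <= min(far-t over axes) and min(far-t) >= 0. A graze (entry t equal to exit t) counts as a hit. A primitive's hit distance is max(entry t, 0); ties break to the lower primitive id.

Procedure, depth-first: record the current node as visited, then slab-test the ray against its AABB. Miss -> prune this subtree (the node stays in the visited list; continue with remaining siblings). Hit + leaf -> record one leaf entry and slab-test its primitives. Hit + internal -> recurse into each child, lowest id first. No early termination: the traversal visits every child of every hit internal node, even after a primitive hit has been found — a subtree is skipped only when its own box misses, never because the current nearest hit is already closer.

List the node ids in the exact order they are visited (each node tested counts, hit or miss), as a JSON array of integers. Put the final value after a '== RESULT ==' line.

Traverse from the root:
N0 x:[-2,35] y:[-21/2,9] z:[-7/3,34/3] -> hit [-2,9], descend [1, 7, 12, 23]
  N1 x:[-2,17] y:[-8,-1] z:[4,10] -> miss, prune
  N7 x:[5,18] y:[-3/2,5] z:[11/3,32/3] -> hit [5,5], descend [3, 9, 22, 29]
    N3 x:[5,9] y:[1,4] z:[11/3,13/3] -> miss, prune
    N9 x:[8,9] y:[-3/2,-1/2] z:[17/3,20/3] -> miss, prune
    N22 x:[11,18] y:[-1,4] z:[20/3,26/3] -> miss, prune
    N29 x:[5,11] y:[3,5] z:[9,32/3] -> miss, prune
  N12 x:[18,29] y:[-21/2,7] z:[-7/3,3] -> miss, prune
  N23 x:[19,35] y:[-3/2,9] z:[8,34/3] -> miss, prune

Visited [0, 1, 7, 3, 9, 22, 29, 12, 23]. Tests: 9 box, 0 leaf. Nearest: miss.

== RESULT ==
[0, 1, 7, 3, 9, 22, 29, 12, 23]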